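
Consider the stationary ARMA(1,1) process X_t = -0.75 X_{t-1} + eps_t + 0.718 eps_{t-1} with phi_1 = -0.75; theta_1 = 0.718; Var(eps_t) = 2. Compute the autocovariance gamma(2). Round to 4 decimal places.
\gamma(2) = 0.0506

Multiply the model equation by X_{t-k} and take expectations. With theta_0 = psi_0 = 1 and psi_j the MA(infinity) weights, this gives
  gamma(k) - sum_i phi_i gamma(k-i) = c_k,
  c_k = sigma^2 * sum_{j=k..q} theta_j psi_{j-k}   (c_k = 0 for k > q),
using gamma(-m) = gamma(m).
psi-weights needed (psi_j = theta_j + sum_i phi_i psi_{j-i}):
  psi_1 = theta_1 + phi_1 = 0.718 + (-0.75) = -0.032
Right-hand sides:
  c_0 = sigma^2 (1 + theta_1 psi_1) = 2 * (1 + (0.718)(-0.032)) = 2 * 0.977024 = 1.954048
  c_1 = sigma^2 theta_1 = 2 * (0.718) = 1.436
  c_2 = 0
Equations for k = 0 and k = 1 (AR order 1):
  gamma(0) = phi_1 gamma(1) + c_0
  gamma(1) = phi_1 gamma(0) + c_1
Substituting the second into the first: gamma(0) (1 - phi_1^2) = c_0 + phi_1 c_1, so
  gamma(0) = (c_0 + phi_1 c_1) / (1 - phi_1^2) = (1.954048 + (-0.75)(1.436)) / (1 - (-0.75)^2) = 0.877048 / 0.4375 = 2.004681.
  gamma(1) = phi_1 gamma(0) + c_1 = (-0.75)(2.004681) + (1.436) = -0.067511.
For k = 2 (> q): gamma(2) = phi_1 gamma(1) = (-0.75)(-0.067511) = 0.050633.
Therefore gamma(2) = 0.0506 (to 4 decimal places).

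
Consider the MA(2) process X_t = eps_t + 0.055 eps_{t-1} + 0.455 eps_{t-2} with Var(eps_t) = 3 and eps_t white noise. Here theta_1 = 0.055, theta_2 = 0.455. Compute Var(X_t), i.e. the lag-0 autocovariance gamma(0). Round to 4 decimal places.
\gamma(0) = 3.6302

For an MA(q) process X_t = eps_t + sum_i theta_i eps_{t-i} with
Var(eps_t) = sigma^2, the variance is
  gamma(0) = sigma^2 * (1 + sum_i theta_i^2).
  sum_i theta_i^2 = (0.055)^2 + (0.455)^2 = 0.003025 + 0.207025 = 0.21005.
  gamma(0) = 3 * (1 + 0.21005) = 3 * 1.21005 = 3.63015, which rounds to 3.6302.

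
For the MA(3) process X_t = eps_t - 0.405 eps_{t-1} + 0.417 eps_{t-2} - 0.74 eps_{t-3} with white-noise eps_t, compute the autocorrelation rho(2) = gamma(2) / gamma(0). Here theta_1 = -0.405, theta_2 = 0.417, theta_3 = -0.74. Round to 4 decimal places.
\rho(2) = 0.3801

For an MA(q) process with theta_0 = 1, the autocovariance is
  gamma(k) = sigma^2 * sum_{i=0..q-k} theta_i * theta_{i+k},
and rho(k) = gamma(k) / gamma(0). Sigma^2 cancels.
  numerator   = (1)*(0.417) + (-0.405)*(-0.74) = 0.7167.
  denominator = (1)^2 + (-0.405)^2 + (0.417)^2 + (-0.74)^2 = 1.885514.
  rho(2) = 0.7167 / 1.885514 = 0.3801.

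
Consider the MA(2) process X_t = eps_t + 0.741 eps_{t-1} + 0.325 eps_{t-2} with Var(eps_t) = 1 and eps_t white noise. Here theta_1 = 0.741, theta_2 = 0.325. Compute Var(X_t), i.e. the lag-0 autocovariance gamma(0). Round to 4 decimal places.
\gamma(0) = 1.6547

For an MA(q) process X_t = eps_t + sum_i theta_i eps_{t-i} with
Var(eps_t) = sigma^2, the variance is
  gamma(0) = sigma^2 * (1 + sum_i theta_i^2).
  sum_i theta_i^2 = (0.741)^2 + (0.325)^2 = 0.549081 + 0.105625 = 0.654706.
  gamma(0) = 1 * (1 + 0.654706) = 1 * 1.654706 = 1.654706, which rounds to 1.6547.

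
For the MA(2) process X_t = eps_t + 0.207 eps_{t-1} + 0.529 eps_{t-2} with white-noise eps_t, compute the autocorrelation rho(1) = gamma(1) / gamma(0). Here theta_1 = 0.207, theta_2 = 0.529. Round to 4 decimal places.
\rho(1) = 0.2393

For an MA(q) process with theta_0 = 1, the autocovariance is
  gamma(k) = sigma^2 * sum_{i=0..q-k} theta_i * theta_{i+k},
and rho(k) = gamma(k) / gamma(0). Sigma^2 cancels.
  numerator   = (1)*(0.207) + (0.207)*(0.529) = 0.316503.
  denominator = (1)^2 + (0.207)^2 + (0.529)^2 = 1.32269.
  rho(1) = 0.316503 / 1.32269 = 0.2393.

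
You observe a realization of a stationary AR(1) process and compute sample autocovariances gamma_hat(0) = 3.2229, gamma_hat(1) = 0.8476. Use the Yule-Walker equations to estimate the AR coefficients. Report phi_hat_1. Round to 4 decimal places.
\hat\phi_{1} = 0.2630

The Yule-Walker equations for an AR(p) process read, in matrix form,
  Gamma_p phi = r_p,   with   (Gamma_p)_{ij} = gamma(|i - j|),
                       (r_p)_i = gamma(i),   i,j = 1..p.
Substitute the sample gammas (Toeplitz matrix and right-hand side of size 1):
  Gamma_p = [[3.2229]]
  r_p     = [0.8476]
With p = 1 this is the single equation gamma(0) phi_1 = gamma(1):
  phi_hat_1 = gamma(1) / gamma(0) = 0.8476 / 3.2229 = 0.2630.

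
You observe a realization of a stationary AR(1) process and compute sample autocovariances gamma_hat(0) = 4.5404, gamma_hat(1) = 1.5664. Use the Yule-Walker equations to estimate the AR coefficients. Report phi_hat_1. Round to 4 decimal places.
\hat\phi_{1} = 0.3450

The Yule-Walker equations for an AR(p) process read, in matrix form,
  Gamma_p phi = r_p,   with   (Gamma_p)_{ij} = gamma(|i - j|),
                       (r_p)_i = gamma(i),   i,j = 1..p.
Substitute the sample gammas (Toeplitz matrix and right-hand side of size 1):
  Gamma_p = [[4.5404]]
  r_p     = [1.5664]
With p = 1 this is the single equation gamma(0) phi_1 = gamma(1):
  phi_hat_1 = gamma(1) / gamma(0) = 1.5664 / 4.5404 = 0.3450.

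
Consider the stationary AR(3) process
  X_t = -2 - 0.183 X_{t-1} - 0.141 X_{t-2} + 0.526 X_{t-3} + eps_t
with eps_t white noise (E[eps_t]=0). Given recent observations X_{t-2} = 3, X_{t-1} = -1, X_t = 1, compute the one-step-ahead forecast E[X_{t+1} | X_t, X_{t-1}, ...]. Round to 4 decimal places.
E[X_{t+1} \mid \mathcal F_t] = -0.4640

For an AR(p) model X_t = c + sum_i phi_i X_{t-i} + eps_t, the
one-step-ahead conditional mean is
  E[X_{t+1} | X_t, ...] = c + sum_i phi_i X_{t+1-i}.
Substitute known values:
  E[X_{t+1} | ...] = -2 + (-0.183) * (1) + (-0.141) * (-1) + (0.526) * (3)
                   = -0.4640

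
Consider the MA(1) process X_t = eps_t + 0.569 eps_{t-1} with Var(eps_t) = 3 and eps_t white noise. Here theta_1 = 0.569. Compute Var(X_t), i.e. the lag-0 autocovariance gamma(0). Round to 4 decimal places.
\gamma(0) = 3.9713

For an MA(q) process X_t = eps_t + sum_i theta_i eps_{t-i} with
Var(eps_t) = sigma^2, the variance is
  gamma(0) = sigma^2 * (1 + sum_i theta_i^2).
  sum_i theta_i^2 = (0.569)^2 = 0.323761.
  gamma(0) = 3 * (1 + 0.323761) = 3 * 1.323761 = 3.971283, which rounds to 3.9713.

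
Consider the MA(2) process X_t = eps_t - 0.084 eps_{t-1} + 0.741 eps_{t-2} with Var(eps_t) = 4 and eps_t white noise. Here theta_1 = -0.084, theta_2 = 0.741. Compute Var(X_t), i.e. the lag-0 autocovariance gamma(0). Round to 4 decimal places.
\gamma(0) = 6.2245

For an MA(q) process X_t = eps_t + sum_i theta_i eps_{t-i} with
Var(eps_t) = sigma^2, the variance is
  gamma(0) = sigma^2 * (1 + sum_i theta_i^2).
  sum_i theta_i^2 = (-0.084)^2 + (0.741)^2 = 0.007056 + 0.549081 = 0.556137.
  gamma(0) = 4 * (1 + 0.556137) = 4 * 1.556137 = 6.224548, which rounds to 6.2245.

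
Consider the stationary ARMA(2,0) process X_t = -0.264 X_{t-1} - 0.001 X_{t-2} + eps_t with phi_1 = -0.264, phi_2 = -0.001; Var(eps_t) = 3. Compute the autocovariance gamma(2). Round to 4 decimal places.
\gamma(2) = 0.2213

Multiply the model equation by X_{t-k} and take expectations. With theta_0 = psi_0 = 1 and psi_j the MA(infinity) weights, this gives
  gamma(k) - sum_i phi_i gamma(k-i) = c_k,
  c_k = sigma^2 * sum_{j=k..q} theta_j psi_{j-k}   (c_k = 0 for k > q),
using gamma(-m) = gamma(m).
Pure AR (q = 0): c_0 = sigma^2 = 3, c_k = 0 for k >= 1.
Equations for k = 0, 1, 2 (AR order 2, c_2 = 0):
  (E0) gamma(0) = phi_1 gamma(1) + phi_2 gamma(2) + c_0
  (E1) gamma(1) = phi_1 gamma(0) + phi_2 gamma(1) + c_1
  (E2) gamma(2) = phi_1 gamma(1) + phi_2 gamma(0)
From (E1): gamma(1) = A gamma(0) + B with
  A = phi_1 / (1 - phi_2) = -0.264 / 1.001 = -0.263736,   B = c_1 / (1 - phi_2) = 0 / 1.001 = 0.
Insert (E2) into (E0): gamma(0) (1 - phi_2^2) = phi_1 (1 + phi_2) gamma(1) + c_0.
  phi_1 (1 + phi_2) = (-0.264)(0.999) = -0.263736,   1 - phi_2^2 = 0.999999.
Replace gamma(1) by A gamma(0) + B and collect gamma(0):
  gamma(0) [0.999999 - (-0.263736)(-0.263736)] = c_0 = 3
  gamma(0) * 0.930442 = 3
  gamma(0) = 3 / 0.930442 = 3.224273.
  gamma(1) = A gamma(0) = (-0.263736)(3.224273) = -0.850358.
  gamma(2) = phi_1 gamma(1) + phi_2 gamma(0) = (-0.264)(-0.850358) + (-0.001)(3.224273) = 0.22127.
Therefore gamma(2) = 0.2213 (to 4 decimal places).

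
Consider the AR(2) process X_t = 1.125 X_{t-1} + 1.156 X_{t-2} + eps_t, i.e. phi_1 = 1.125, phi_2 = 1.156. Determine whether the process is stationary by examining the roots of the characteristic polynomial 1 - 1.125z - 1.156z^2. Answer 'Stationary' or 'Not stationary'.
\text{Not stationary}

The AR(p) characteristic polynomial is P(z) = 1 - 1.125z - 1.156z^2.
Stationarity requires all roots to lie outside the unit circle, i.e. |z| > 1 for every root.
Set 1 + (-1.125) z + (-1.156) z^2 = 0, i.e. a z^2 + b z + c = 0 with a = -1.156, b = -1.125, c = 1.
Discriminant D = b^2 - 4ac = (-1.125)^2 - 4*(-1.156)*1 = 1.265625 - (-4.624) = 5.889625.
D >= 0, so the roots are real: z = (-b +/- sqrt(D)) / (2a) = (1.125 +/- 2.426855) / (-2.312).
  z_1 = (1.125 + 2.426855) / (-2.312) = -1.5363,   |z_1| = 1.5363.
  z_2 = (1.125 - 2.426855) / (-2.312) = 0.5631,   |z_2| = 0.5631.
Moduli of all roots: 1.5363, 0.5631.
All moduli strictly greater than 1? No.
Verdict: Not stationary.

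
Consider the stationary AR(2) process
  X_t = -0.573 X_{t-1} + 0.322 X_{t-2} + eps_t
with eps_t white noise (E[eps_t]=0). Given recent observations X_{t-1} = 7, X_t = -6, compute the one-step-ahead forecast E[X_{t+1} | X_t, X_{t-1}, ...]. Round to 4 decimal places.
E[X_{t+1} \mid \mathcal F_t] = 5.6920

For an AR(p) model X_t = c + sum_i phi_i X_{t-i} + eps_t, the
one-step-ahead conditional mean is
  E[X_{t+1} | X_t, ...] = c + sum_i phi_i X_{t+1-i}.
Substitute known values:
  E[X_{t+1} | ...] = (-0.573) * (-6) + (0.322) * (7)
                   = 5.6920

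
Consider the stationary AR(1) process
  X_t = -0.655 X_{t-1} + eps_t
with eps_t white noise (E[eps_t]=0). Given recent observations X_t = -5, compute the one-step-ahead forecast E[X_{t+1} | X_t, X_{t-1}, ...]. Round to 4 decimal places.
E[X_{t+1} \mid \mathcal F_t] = 3.2750

For an AR(p) model X_t = c + sum_i phi_i X_{t-i} + eps_t, the
one-step-ahead conditional mean is
  E[X_{t+1} | X_t, ...] = c + sum_i phi_i X_{t+1-i}.
Substitute known values:
  E[X_{t+1} | ...] = (-0.655) * (-5)
                   = 3.2750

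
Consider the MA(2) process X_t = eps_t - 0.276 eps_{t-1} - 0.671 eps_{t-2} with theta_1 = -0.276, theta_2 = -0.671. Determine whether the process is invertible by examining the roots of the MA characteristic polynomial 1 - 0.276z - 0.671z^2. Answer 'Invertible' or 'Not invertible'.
\text{Invertible}

The MA(q) characteristic polynomial is P(z) = 1 - 0.276z - 0.671z^2.
Invertibility requires all roots to lie outside the unit circle, i.e. |z| > 1 for every root.
Set 1 + (-0.276) z + (-0.671) z^2 = 0, i.e. a z^2 + b z + c = 0 with a = -0.671, b = -0.276, c = 1.
Discriminant D = b^2 - 4ac = (-0.276)^2 - 4*(-0.671)*1 = 0.076176 - (-2.684) = 2.760176.
D >= 0, so the roots are real: z = (-b +/- sqrt(D)) / (2a) = (0.276 +/- 1.661378) / (-1.342).
  z_1 = (0.276 + 1.661378) / (-1.342) = -1.4436,   |z_1| = 1.4436.
  z_2 = (0.276 - 1.661378) / (-1.342) = 1.0323,   |z_2| = 1.0323.
Moduli of all roots: 1.4436, 1.0323.
All moduli strictly greater than 1? Yes.
Verdict: Invertible.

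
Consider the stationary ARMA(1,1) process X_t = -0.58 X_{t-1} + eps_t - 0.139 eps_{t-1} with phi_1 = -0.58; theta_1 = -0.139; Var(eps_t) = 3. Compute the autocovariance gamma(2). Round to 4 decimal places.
\gamma(2) = 2.0373

Multiply the model equation by X_{t-k} and take expectations. With theta_0 = psi_0 = 1 and psi_j the MA(infinity) weights, this gives
  gamma(k) - sum_i phi_i gamma(k-i) = c_k,
  c_k = sigma^2 * sum_{j=k..q} theta_j psi_{j-k}   (c_k = 0 for k > q),
using gamma(-m) = gamma(m).
psi-weights needed (psi_j = theta_j + sum_i phi_i psi_{j-i}):
  psi_1 = theta_1 + phi_1 = -0.139 + (-0.58) = -0.719
Right-hand sides:
  c_0 = sigma^2 (1 + theta_1 psi_1) = 3 * (1 + (-0.139)(-0.719)) = 3 * 1.099941 = 3.299823
  c_1 = sigma^2 theta_1 = 3 * (-0.139) = -0.417
  c_2 = 0
Equations for k = 0 and k = 1 (AR order 1):
  gamma(0) = phi_1 gamma(1) + c_0
  gamma(1) = phi_1 gamma(0) + c_1
Substituting the second into the first: gamma(0) (1 - phi_1^2) = c_0 + phi_1 c_1, so
  gamma(0) = (c_0 + phi_1 c_1) / (1 - phi_1^2) = (3.299823 + (-0.58)(-0.417)) / (1 - (-0.58)^2) = 3.541683 / 0.6636 = 5.337075.
  gamma(1) = phi_1 gamma(0) + c_1 = (-0.58)(5.337075) + (-0.417) = -3.512504.
For k = 2 (> q): gamma(2) = phi_1 gamma(1) = (-0.58)(-3.512504) = 2.037252.
Therefore gamma(2) = 2.0373 (to 4 decimal places).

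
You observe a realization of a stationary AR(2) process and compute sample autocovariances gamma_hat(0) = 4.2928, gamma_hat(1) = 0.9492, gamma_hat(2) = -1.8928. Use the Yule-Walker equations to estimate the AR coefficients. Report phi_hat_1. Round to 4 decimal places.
\hat\phi_{1} = 0.3350

The Yule-Walker equations for an AR(p) process read, in matrix form,
  Gamma_p phi = r_p,   with   (Gamma_p)_{ij} = gamma(|i - j|),
                       (r_p)_i = gamma(i),   i,j = 1..p.
Substitute the sample gammas (Toeplitz matrix and right-hand side of size 2):
  Gamma_p = [[4.2928, 0.9492], [0.9492, 4.2928]]
  r_p     = [0.9492, -1.8928]
Written out:
  4.2928 phi_1 + 0.9492 phi_2 = 0.9492
  0.9492 phi_1 + 4.2928 phi_2 = -1.8928
Solve by Cramer's rule:
  det = gamma(0)^2 - gamma(1)^2 = (4.2928)^2 - (0.9492)^2 = 18.42813184 - 0.90098064 = 17.5271512
  phi_hat_1 = [gamma(1) gamma(0) - gamma(1) gamma(2)] / det = [(0.9492)(4.2928) - (0.9492)(-1.8928)] / 17.5271512 = 5.87137152 / 17.5271512 = 0.335
  phi_hat_2 = [gamma(0) gamma(2) - gamma(1)^2] / det = [(4.2928)(-1.8928) - (0.9492)^2] / 17.5271512 = -9.02639248 / 17.5271512 = -0.515
So phi_hat = [0.3350, -0.5150].
Therefore phi_hat_1 = 0.3350.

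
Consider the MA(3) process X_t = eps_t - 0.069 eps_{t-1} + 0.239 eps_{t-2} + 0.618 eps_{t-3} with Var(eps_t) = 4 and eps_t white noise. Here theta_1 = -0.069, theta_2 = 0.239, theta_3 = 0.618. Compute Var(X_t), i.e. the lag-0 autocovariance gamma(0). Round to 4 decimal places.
\gamma(0) = 5.7752

For an MA(q) process X_t = eps_t + sum_i theta_i eps_{t-i} with
Var(eps_t) = sigma^2, the variance is
  gamma(0) = sigma^2 * (1 + sum_i theta_i^2).
  sum_i theta_i^2 = (-0.069)^2 + (0.239)^2 + (0.618)^2 = 0.004761 + 0.057121 + 0.381924 = 0.443806.
  gamma(0) = 4 * (1 + 0.443806) = 4 * 1.443806 = 5.775224, which rounds to 5.7752.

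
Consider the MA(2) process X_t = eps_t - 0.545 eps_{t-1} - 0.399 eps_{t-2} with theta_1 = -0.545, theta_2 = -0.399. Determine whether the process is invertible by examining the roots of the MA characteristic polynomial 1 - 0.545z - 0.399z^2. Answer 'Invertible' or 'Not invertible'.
\text{Invertible}

The MA(q) characteristic polynomial is P(z) = 1 - 0.545z - 0.399z^2.
Invertibility requires all roots to lie outside the unit circle, i.e. |z| > 1 for every root.
Set 1 + (-0.545) z + (-0.399) z^2 = 0, i.e. a z^2 + b z + c = 0 with a = -0.399, b = -0.545, c = 1.
Discriminant D = b^2 - 4ac = (-0.545)^2 - 4*(-0.399)*1 = 0.297025 - (-1.596) = 1.893025.
D >= 0, so the roots are real: z = (-b +/- sqrt(D)) / (2a) = (0.545 +/- 1.375872) / (-0.798).
  z_1 = (0.545 + 1.375872) / (-0.798) = -2.4071,   |z_1| = 2.4071.
  z_2 = (0.545 - 1.375872) / (-0.798) = 1.0412,   |z_2| = 1.0412.
Moduli of all roots: 2.4071, 1.0412.
All moduli strictly greater than 1? Yes.
Verdict: Invertible.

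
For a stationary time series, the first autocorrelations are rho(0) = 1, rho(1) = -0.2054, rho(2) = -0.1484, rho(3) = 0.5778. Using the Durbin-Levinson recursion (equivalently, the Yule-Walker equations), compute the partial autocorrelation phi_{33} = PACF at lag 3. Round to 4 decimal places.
\phi_{33} = 0.5440

The PACF at lag k is phi_{kk}, the last component of the solution
to the Yule-Walker system G_k phi = r_k where
  (G_k)_{ij} = rho(|i - j|), (r_k)_i = rho(i), i,j = 1..k.
Equivalently, Durbin-Levinson gives phi_{kk} iteratively:
  phi_{11} = rho(1)
  phi_{kk} = [rho(k) - sum_{j=1..k-1} phi_{k-1,j} rho(k-j)]
            / [1 - sum_{j=1..k-1} phi_{k-1,j} rho(j)],
  phi_{k,j} = phi_{k-1,j} - phi_{kk} phi_{k-1,k-j},  j = 1..k-1.
Step k = 1:
  phi_11 = rho(1) = -0.2054.
Step k = 2:
  phi_22 = [rho(2) - phi_11 rho(1)] / [1 - phi_11 rho(1)] = [-0.1484 - (-0.2054)(-0.2054)] / [1 - (-0.2054)(-0.2054)]
         = -0.19058916 / 0.95781084 = -0.198984.
  Update: phi_21 = phi_11 - phi_22 phi_11 = -0.2054 - (-0.198984)(-0.2054) = -0.246271.
Step k = 3:
  phi_33 = [rho(3) - phi_21 rho(2) - phi_22 rho(1)] / [1 - phi_21 rho(1) - phi_22 rho(2)]
    numerator   = 0.5778 - (-0.246271)(-0.1484) - (-0.198984)(-0.2054) = 0.50038199
    denominator = 1 - (-0.246271)(-0.2054) - (-0.198984)(-0.1484) = 0.91988662
  phi_33 = 0.50038199 / 0.91988662 = 0.544.
Therefore phi_{33} = 0.5440.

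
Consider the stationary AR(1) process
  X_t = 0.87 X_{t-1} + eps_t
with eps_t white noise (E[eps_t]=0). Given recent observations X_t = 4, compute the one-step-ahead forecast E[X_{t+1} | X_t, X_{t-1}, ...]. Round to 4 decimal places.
E[X_{t+1} \mid \mathcal F_t] = 3.4800

For an AR(p) model X_t = c + sum_i phi_i X_{t-i} + eps_t, the
one-step-ahead conditional mean is
  E[X_{t+1} | X_t, ...] = c + sum_i phi_i X_{t+1-i}.
Substitute known values:
  E[X_{t+1} | ...] = (0.87) * (4)
                   = 3.4800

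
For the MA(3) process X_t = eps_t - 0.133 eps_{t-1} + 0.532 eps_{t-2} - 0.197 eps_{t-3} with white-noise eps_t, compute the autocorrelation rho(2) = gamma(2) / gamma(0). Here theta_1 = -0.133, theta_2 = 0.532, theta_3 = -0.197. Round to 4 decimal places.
\rho(2) = 0.4167

For an MA(q) process with theta_0 = 1, the autocovariance is
  gamma(k) = sigma^2 * sum_{i=0..q-k} theta_i * theta_{i+k},
and rho(k) = gamma(k) / gamma(0). Sigma^2 cancels.
  numerator   = (1)*(0.532) + (-0.133)*(-0.197) = 0.558201.
  denominator = (1)^2 + (-0.133)^2 + (0.532)^2 + (-0.197)^2 = 1.339522.
  rho(2) = 0.558201 / 1.339522 = 0.4167.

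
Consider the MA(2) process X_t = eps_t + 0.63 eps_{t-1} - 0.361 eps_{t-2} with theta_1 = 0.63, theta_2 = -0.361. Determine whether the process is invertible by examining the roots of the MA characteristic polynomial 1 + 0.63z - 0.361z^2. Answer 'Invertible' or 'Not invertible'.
\text{Invertible}

The MA(q) characteristic polynomial is P(z) = 1 + 0.63z - 0.361z^2.
Invertibility requires all roots to lie outside the unit circle, i.e. |z| > 1 for every root.
Set 1 + (0.63) z + (-0.361) z^2 = 0, i.e. a z^2 + b z + c = 0 with a = -0.361, b = 0.63, c = 1.
Discriminant D = b^2 - 4ac = (0.63)^2 - 4*(-0.361)*1 = 0.3969 - (-1.444) = 1.8409.
D >= 0, so the roots are real: z = (-b +/- sqrt(D)) / (2a) = (-0.63 +/- 1.356798) / (-0.722).
  z_1 = (-0.63 + 1.356798) / (-0.722) = -1.0066,   |z_1| = 1.0066.
  z_2 = (-0.63 - 1.356798) / (-0.722) = 2.7518,   |z_2| = 2.7518.
Moduli of all roots: 1.0066, 2.7518.
All moduli strictly greater than 1? Yes.
Verdict: Invertible.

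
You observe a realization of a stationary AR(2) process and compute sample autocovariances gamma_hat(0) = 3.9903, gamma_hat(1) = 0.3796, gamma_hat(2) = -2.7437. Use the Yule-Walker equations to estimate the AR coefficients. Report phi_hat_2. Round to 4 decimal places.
\hat\phi_{2} = -0.7030

The Yule-Walker equations for an AR(p) process read, in matrix form,
  Gamma_p phi = r_p,   with   (Gamma_p)_{ij} = gamma(|i - j|),
                       (r_p)_i = gamma(i),   i,j = 1..p.
Substitute the sample gammas (Toeplitz matrix and right-hand side of size 2):
  Gamma_p = [[3.9903, 0.3796], [0.3796, 3.9903]]
  r_p     = [0.3796, -2.7437]
Written out:
  3.9903 phi_1 + 0.3796 phi_2 = 0.3796
  0.3796 phi_1 + 3.9903 phi_2 = -2.7437
Solve by Cramer's rule:
  det = gamma(0)^2 - gamma(1)^2 = (3.9903)^2 - (0.3796)^2 = 15.92249409 - 0.14409616 = 15.77839793
  phi_hat_1 = [gamma(1) gamma(0) - gamma(1) gamma(2)] / det = [(0.3796)(3.9903) - (0.3796)(-2.7437)] / 15.77839793 = 2.5562264 / 15.77839793 = 0.162
  phi_hat_2 = [gamma(0) gamma(2) - gamma(1)^2] / det = [(3.9903)(-2.7437) - (0.3796)^2] / 15.77839793 = -11.09228227 / 15.77839793 = -0.703
So phi_hat = [0.1620, -0.7030].
Therefore phi_hat_2 = -0.7030.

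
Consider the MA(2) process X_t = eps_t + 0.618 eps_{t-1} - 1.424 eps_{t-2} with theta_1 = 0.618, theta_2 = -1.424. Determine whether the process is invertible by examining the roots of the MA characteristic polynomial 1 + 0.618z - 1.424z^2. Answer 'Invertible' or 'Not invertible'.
\text{Not invertible}

The MA(q) characteristic polynomial is P(z) = 1 + 0.618z - 1.424z^2.
Invertibility requires all roots to lie outside the unit circle, i.e. |z| > 1 for every root.
Set 1 + (0.618) z + (-1.424) z^2 = 0, i.e. a z^2 + b z + c = 0 with a = -1.424, b = 0.618, c = 1.
Discriminant D = b^2 - 4ac = (0.618)^2 - 4*(-1.424)*1 = 0.381924 - (-5.696) = 6.077924.
D >= 0, so the roots are real: z = (-b +/- sqrt(D)) / (2a) = (-0.618 +/- 2.465345) / (-2.848).
  z_1 = (-0.618 + 2.465345) / (-2.848) = -0.6486,   |z_1| = 0.6486.
  z_2 = (-0.618 - 2.465345) / (-2.848) = 1.0826,   |z_2| = 1.0826.
Moduli of all roots: 0.6486, 1.0826.
All moduli strictly greater than 1? No.
Verdict: Not invertible.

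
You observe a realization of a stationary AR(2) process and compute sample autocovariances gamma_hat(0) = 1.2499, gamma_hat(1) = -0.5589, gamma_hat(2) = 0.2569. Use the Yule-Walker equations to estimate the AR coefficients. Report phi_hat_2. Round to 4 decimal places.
\hat\phi_{2} = 0.0070

The Yule-Walker equations for an AR(p) process read, in matrix form,
  Gamma_p phi = r_p,   with   (Gamma_p)_{ij} = gamma(|i - j|),
                       (r_p)_i = gamma(i),   i,j = 1..p.
Substitute the sample gammas (Toeplitz matrix and right-hand side of size 2):
  Gamma_p = [[1.2499, -0.5589], [-0.5589, 1.2499]]
  r_p     = [-0.5589, 0.2569]
Written out:
  1.2499 phi_1 - 0.5589 phi_2 = -0.5589
  -0.5589 phi_1 + 1.2499 phi_2 = 0.2569
Solve by Cramer's rule:
  det = gamma(0)^2 - gamma(1)^2 = (1.2499)^2 - (-0.5589)^2 = 1.56225001 - 0.31236921 = 1.2498808
  phi_hat_1 = [gamma(1) gamma(0) - gamma(1) gamma(2)] / det = [(-0.5589)(1.2499) - (-0.5589)(0.2569)] / 1.2498808 = -0.5549877 / 1.2498808 = -0.444
  phi_hat_2 = [gamma(0) gamma(2) - gamma(1)^2] / det = [(1.2499)(0.2569) - (-0.5589)^2] / 1.2498808 = 0.0087301 / 1.2498808 = 0.007
So phi_hat = [-0.4440, 0.0070].
Therefore phi_hat_2 = 0.0070.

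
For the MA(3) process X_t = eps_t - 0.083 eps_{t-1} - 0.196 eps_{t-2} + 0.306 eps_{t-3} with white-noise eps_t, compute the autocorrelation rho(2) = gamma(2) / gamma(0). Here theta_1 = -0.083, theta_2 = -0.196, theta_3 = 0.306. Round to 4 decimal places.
\rho(2) = -0.1944

For an MA(q) process with theta_0 = 1, the autocovariance is
  gamma(k) = sigma^2 * sum_{i=0..q-k} theta_i * theta_{i+k},
and rho(k) = gamma(k) / gamma(0). Sigma^2 cancels.
  numerator   = (1)*(-0.196) + (-0.083)*(0.306) = -0.221398.
  denominator = (1)^2 + (-0.083)^2 + (-0.196)^2 + (0.306)^2 = 1.138941.
  rho(2) = -0.221398 / 1.138941 = -0.1944.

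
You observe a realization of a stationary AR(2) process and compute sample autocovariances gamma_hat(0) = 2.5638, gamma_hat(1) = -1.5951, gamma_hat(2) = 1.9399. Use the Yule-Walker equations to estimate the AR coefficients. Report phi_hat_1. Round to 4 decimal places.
\hat\phi_{1} = -0.2470

The Yule-Walker equations for an AR(p) process read, in matrix form,
  Gamma_p phi = r_p,   with   (Gamma_p)_{ij} = gamma(|i - j|),
                       (r_p)_i = gamma(i),   i,j = 1..p.
Substitute the sample gammas (Toeplitz matrix and right-hand side of size 2):
  Gamma_p = [[2.5638, -1.5951], [-1.5951, 2.5638]]
  r_p     = [-1.5951, 1.9399]
Written out:
  2.5638 phi_1 - 1.5951 phi_2 = -1.5951
  -1.5951 phi_1 + 2.5638 phi_2 = 1.9399
Solve by Cramer's rule:
  det = gamma(0)^2 - gamma(1)^2 = (2.5638)^2 - (-1.5951)^2 = 6.57307044 - 2.54434401 = 4.02872643
  phi_hat_1 = [gamma(1) gamma(0) - gamma(1) gamma(2)] / det = [(-1.5951)(2.5638) - (-1.5951)(1.9399)] / 4.02872643 = -0.99518289 / 4.02872643 = -0.247
  phi_hat_2 = [gamma(0) gamma(2) - gamma(1)^2] / det = [(2.5638)(1.9399) - (-1.5951)^2] / 4.02872643 = 2.42917161 / 4.02872643 = 0.603
So phi_hat = [-0.2470, 0.6030].
Therefore phi_hat_1 = -0.2470.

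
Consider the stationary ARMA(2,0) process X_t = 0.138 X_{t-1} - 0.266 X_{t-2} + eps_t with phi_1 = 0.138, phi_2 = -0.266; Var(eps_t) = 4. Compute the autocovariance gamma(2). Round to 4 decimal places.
\gamma(2) = -1.0933

Multiply the model equation by X_{t-k} and take expectations. With theta_0 = psi_0 = 1 and psi_j the MA(infinity) weights, this gives
  gamma(k) - sum_i phi_i gamma(k-i) = c_k,
  c_k = sigma^2 * sum_{j=k..q} theta_j psi_{j-k}   (c_k = 0 for k > q),
using gamma(-m) = gamma(m).
Pure AR (q = 0): c_0 = sigma^2 = 4, c_k = 0 for k >= 1.
Equations for k = 0, 1, 2 (AR order 2, c_2 = 0):
  (E0) gamma(0) = phi_1 gamma(1) + phi_2 gamma(2) + c_0
  (E1) gamma(1) = phi_1 gamma(0) + phi_2 gamma(1) + c_1
  (E2) gamma(2) = phi_1 gamma(1) + phi_2 gamma(0)
From (E1): gamma(1) = A gamma(0) + B with
  A = phi_1 / (1 - phi_2) = 0.138 / 1.266 = 0.109005,   B = c_1 / (1 - phi_2) = 0 / 1.266 = 0.
Insert (E2) into (E0): gamma(0) (1 - phi_2^2) = phi_1 (1 + phi_2) gamma(1) + c_0.
  phi_1 (1 + phi_2) = (0.138)(0.734) = 0.101292,   1 - phi_2^2 = 0.929244.
Replace gamma(1) by A gamma(0) + B and collect gamma(0):
  gamma(0) [0.929244 - (0.101292)(0.109005)] = c_0 = 4
  gamma(0) * 0.918203 = 4
  gamma(0) = 4 / 0.918203 = 4.356337.
  gamma(1) = A gamma(0) = (0.109005)(4.356337) = 0.474861.
  gamma(2) = phi_1 gamma(1) + phi_2 gamma(0) = (0.138)(0.474861) + (-0.266)(4.356337) = -1.093255.
Therefore gamma(2) = -1.0933 (to 4 decimal places).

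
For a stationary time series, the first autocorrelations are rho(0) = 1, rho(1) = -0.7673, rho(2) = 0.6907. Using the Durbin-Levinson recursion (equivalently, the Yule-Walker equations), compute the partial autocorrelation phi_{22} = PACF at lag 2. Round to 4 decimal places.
\phi_{22} = 0.2479

The PACF at lag k is phi_{kk}, the last component of the solution
to the Yule-Walker system G_k phi = r_k where
  (G_k)_{ij} = rho(|i - j|), (r_k)_i = rho(i), i,j = 1..k.
Equivalently, Durbin-Levinson gives phi_{kk} iteratively:
  phi_{11} = rho(1)
  phi_{kk} = [rho(k) - sum_{j=1..k-1} phi_{k-1,j} rho(k-j)]
            / [1 - sum_{j=1..k-1} phi_{k-1,j} rho(j)],
  phi_{k,j} = phi_{k-1,j} - phi_{kk} phi_{k-1,k-j},  j = 1..k-1.
Step k = 1:
  phi_11 = rho(1) = -0.7673.
Step k = 2:
  phi_22 = [rho(2) - phi_11 rho(1)] / [1 - phi_11 rho(1)] = [0.6907 - (-0.7673)(-0.7673)] / [1 - (-0.7673)(-0.7673)]
         = 0.10195071 / 0.41125071 = 0.2479.
Therefore phi_{22} = 0.2479.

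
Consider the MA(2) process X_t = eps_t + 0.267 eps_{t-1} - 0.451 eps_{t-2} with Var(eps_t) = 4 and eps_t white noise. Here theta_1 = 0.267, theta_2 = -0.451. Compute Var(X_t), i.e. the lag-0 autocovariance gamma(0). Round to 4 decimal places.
\gamma(0) = 5.0988

For an MA(q) process X_t = eps_t + sum_i theta_i eps_{t-i} with
Var(eps_t) = sigma^2, the variance is
  gamma(0) = sigma^2 * (1 + sum_i theta_i^2).
  sum_i theta_i^2 = (0.267)^2 + (-0.451)^2 = 0.071289 + 0.203401 = 0.27469.
  gamma(0) = 4 * (1 + 0.27469) = 4 * 1.27469 = 5.09876, which rounds to 5.0988.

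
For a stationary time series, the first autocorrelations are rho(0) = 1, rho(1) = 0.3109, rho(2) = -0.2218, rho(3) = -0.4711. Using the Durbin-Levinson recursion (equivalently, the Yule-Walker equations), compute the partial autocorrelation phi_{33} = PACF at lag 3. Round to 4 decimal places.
\phi_{33} = -0.3391

The PACF at lag k is phi_{kk}, the last component of the solution
to the Yule-Walker system G_k phi = r_k where
  (G_k)_{ij} = rho(|i - j|), (r_k)_i = rho(i), i,j = 1..k.
Equivalently, Durbin-Levinson gives phi_{kk} iteratively:
  phi_{11} = rho(1)
  phi_{kk} = [rho(k) - sum_{j=1..k-1} phi_{k-1,j} rho(k-j)]
            / [1 - sum_{j=1..k-1} phi_{k-1,j} rho(j)],
  phi_{k,j} = phi_{k-1,j} - phi_{kk} phi_{k-1,k-j},  j = 1..k-1.
Step k = 1:
  phi_11 = rho(1) = 0.3109.
Step k = 2:
  phi_22 = [rho(2) - phi_11 rho(1)] / [1 - phi_11 rho(1)] = [-0.2218 - (0.3109)(0.3109)] / [1 - (0.3109)(0.3109)]
         = -0.31845881 / 0.90334119 = -0.352534.
  Update: phi_21 = phi_11 - phi_22 phi_11 = 0.3109 - (-0.352534)(0.3109) = 0.420503.
Step k = 3:
  phi_33 = [rho(3) - phi_21 rho(2) - phi_22 rho(1)] / [1 - phi_21 rho(1) - phi_22 rho(2)]
    numerator   = -0.4711 - (0.420503)(-0.2218) - (-0.352534)(0.3109) = -0.26822952
    denominator = 1 - (0.420503)(0.3109) - (-0.352534)(-0.2218) = 0.79107352
  phi_33 = -0.26822952 / 0.79107352 = -0.3391.
Therefore phi_{33} = -0.3391.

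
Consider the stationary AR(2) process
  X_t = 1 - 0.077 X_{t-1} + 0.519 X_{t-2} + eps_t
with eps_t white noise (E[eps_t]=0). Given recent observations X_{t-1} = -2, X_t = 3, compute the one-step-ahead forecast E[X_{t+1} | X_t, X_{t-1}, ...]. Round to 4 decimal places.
E[X_{t+1} \mid \mathcal F_t] = -0.2690

For an AR(p) model X_t = c + sum_i phi_i X_{t-i} + eps_t, the
one-step-ahead conditional mean is
  E[X_{t+1} | X_t, ...] = c + sum_i phi_i X_{t+1-i}.
Substitute known values:
  E[X_{t+1} | ...] = 1 + (-0.077) * (3) + (0.519) * (-2)
                   = -0.2690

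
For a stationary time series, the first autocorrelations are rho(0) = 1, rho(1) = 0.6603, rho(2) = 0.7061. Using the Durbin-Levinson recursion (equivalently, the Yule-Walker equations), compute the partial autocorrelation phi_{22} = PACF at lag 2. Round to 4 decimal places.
\phi_{22} = 0.4789

The PACF at lag k is phi_{kk}, the last component of the solution
to the Yule-Walker system G_k phi = r_k where
  (G_k)_{ij} = rho(|i - j|), (r_k)_i = rho(i), i,j = 1..k.
Equivalently, Durbin-Levinson gives phi_{kk} iteratively:
  phi_{11} = rho(1)
  phi_{kk} = [rho(k) - sum_{j=1..k-1} phi_{k-1,j} rho(k-j)]
            / [1 - sum_{j=1..k-1} phi_{k-1,j} rho(j)],
  phi_{k,j} = phi_{k-1,j} - phi_{kk} phi_{k-1,k-j},  j = 1..k-1.
Step k = 1:
  phi_11 = rho(1) = 0.6603.
Step k = 2:
  phi_22 = [rho(2) - phi_11 rho(1)] / [1 - phi_11 rho(1)] = [0.7061 - (0.6603)(0.6603)] / [1 - (0.6603)(0.6603)]
         = 0.27010391 / 0.56400391 = 0.4789.
Therefore phi_{22} = 0.4789.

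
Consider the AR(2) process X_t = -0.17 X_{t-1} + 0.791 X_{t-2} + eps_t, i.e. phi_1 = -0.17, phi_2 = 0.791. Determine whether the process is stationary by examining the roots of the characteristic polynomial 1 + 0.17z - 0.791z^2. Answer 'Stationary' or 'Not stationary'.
\text{Stationary}

The AR(p) characteristic polynomial is P(z) = 1 + 0.17z - 0.791z^2.
Stationarity requires all roots to lie outside the unit circle, i.e. |z| > 1 for every root.
Set 1 + (0.17) z + (-0.791) z^2 = 0, i.e. a z^2 + b z + c = 0 with a = -0.791, b = 0.17, c = 1.
Discriminant D = b^2 - 4ac = (0.17)^2 - 4*(-0.791)*1 = 0.0289 - (-3.164) = 3.1929.
D >= 0, so the roots are real: z = (-b +/- sqrt(D)) / (2a) = (-0.17 +/- 1.786869) / (-1.582).
  z_1 = (-0.17 + 1.786869) / (-1.582) = -1.022,   |z_1| = 1.022.
  z_2 = (-0.17 - 1.786869) / (-1.582) = 1.237,   |z_2| = 1.237.
Moduli of all roots: 1.0220, 1.2370.
All moduli strictly greater than 1? Yes.
Verdict: Stationary.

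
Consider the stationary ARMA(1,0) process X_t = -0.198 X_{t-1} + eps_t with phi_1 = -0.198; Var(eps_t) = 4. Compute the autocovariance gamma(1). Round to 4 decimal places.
\gamma(1) = -0.8243

Multiply the model equation by X_{t-k} and take expectations. With theta_0 = psi_0 = 1 and psi_j the MA(infinity) weights, this gives
  gamma(k) - sum_i phi_i gamma(k-i) = c_k,
  c_k = sigma^2 * sum_{j=k..q} theta_j psi_{j-k}   (c_k = 0 for k > q),
using gamma(-m) = gamma(m).
Pure AR (q = 0): c_0 = sigma^2 = 4, c_k = 0 for k >= 1.
Equations for k = 0 and k = 1 (AR order 1):
  gamma(0) = phi_1 gamma(1) + c_0
  gamma(1) = phi_1 gamma(0) + c_1
Substituting the second into the first: gamma(0) (1 - phi_1^2) = c_0 + phi_1 c_1, so
  gamma(0) = c_0 / (1 - phi_1^2) = 4 / (1 - (-0.198)^2) = 4 / 0.960796 = 4.163215.
  gamma(1) = phi_1 gamma(0) = (-0.198)(4.163215) = -0.824317.
Therefore gamma(1) = -0.8243 (to 4 decimal places).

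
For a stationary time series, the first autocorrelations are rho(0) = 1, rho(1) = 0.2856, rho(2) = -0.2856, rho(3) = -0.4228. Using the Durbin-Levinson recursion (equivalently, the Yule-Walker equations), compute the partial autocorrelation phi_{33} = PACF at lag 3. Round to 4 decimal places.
\phi_{33} = -0.2520

The PACF at lag k is phi_{kk}, the last component of the solution
to the Yule-Walker system G_k phi = r_k where
  (G_k)_{ij} = rho(|i - j|), (r_k)_i = rho(i), i,j = 1..k.
Equivalently, Durbin-Levinson gives phi_{kk} iteratively:
  phi_{11} = rho(1)
  phi_{kk} = [rho(k) - sum_{j=1..k-1} phi_{k-1,j} rho(k-j)]
            / [1 - sum_{j=1..k-1} phi_{k-1,j} rho(j)],
  phi_{k,j} = phi_{k-1,j} - phi_{kk} phi_{k-1,k-j},  j = 1..k-1.
Step k = 1:
  phi_11 = rho(1) = 0.2856.
Step k = 2:
  phi_22 = [rho(2) - phi_11 rho(1)] / [1 - phi_11 rho(1)] = [-0.2856 - (0.2856)(0.2856)] / [1 - (0.2856)(0.2856)]
         = -0.36716736 / 0.91843264 = -0.399776.
  Update: phi_21 = phi_11 - phi_22 phi_11 = 0.2856 - (-0.399776)(0.2856) = 0.399776.
Step k = 3:
  phi_33 = [rho(3) - phi_21 rho(2) - phi_22 rho(1)] / [1 - phi_21 rho(1) - phi_22 rho(2)]
    numerator   = -0.4228 - (0.399776)(-0.2856) - (-0.399776)(0.2856) = -0.19444793
    denominator = 1 - (0.399776)(0.2856) - (-0.399776)(-0.2856) = 0.77164793
  phi_33 = -0.19444793 / 0.77164793 = -0.252.
Therefore phi_{33} = -0.2520.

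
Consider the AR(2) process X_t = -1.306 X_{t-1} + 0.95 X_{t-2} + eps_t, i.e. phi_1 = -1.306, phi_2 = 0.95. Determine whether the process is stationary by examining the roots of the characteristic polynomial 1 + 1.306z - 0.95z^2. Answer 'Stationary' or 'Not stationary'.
\text{Not stationary}

The AR(p) characteristic polynomial is P(z) = 1 + 1.306z - 0.95z^2.
Stationarity requires all roots to lie outside the unit circle, i.e. |z| > 1 for every root.
Set 1 + (1.306) z + (-0.95) z^2 = 0, i.e. a z^2 + b z + c = 0 with a = -0.95, b = 1.306, c = 1.
Discriminant D = b^2 - 4ac = (1.306)^2 - 4*(-0.95)*1 = 1.705636 - (-3.8) = 5.505636.
D >= 0, so the roots are real: z = (-b +/- sqrt(D)) / (2a) = (-1.306 +/- 2.346409) / (-1.9).
  z_1 = (-1.306 + 2.346409) / (-1.9) = -0.5476,   |z_1| = 0.5476.
  z_2 = (-1.306 - 2.346409) / (-1.9) = 1.9223,   |z_2| = 1.9223.
Moduli of all roots: 0.5476, 1.9223.
All moduli strictly greater than 1? No.
Verdict: Not stationary.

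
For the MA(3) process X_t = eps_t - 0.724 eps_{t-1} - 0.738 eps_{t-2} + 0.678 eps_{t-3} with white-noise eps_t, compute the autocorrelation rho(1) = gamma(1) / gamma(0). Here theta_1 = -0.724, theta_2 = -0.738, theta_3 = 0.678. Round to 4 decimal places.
\rho(1) = -0.2729

For an MA(q) process with theta_0 = 1, the autocovariance is
  gamma(k) = sigma^2 * sum_{i=0..q-k} theta_i * theta_{i+k},
and rho(k) = gamma(k) / gamma(0). Sigma^2 cancels.
  numerator   = (1)*(-0.724) + (-0.724)*(-0.738) + (-0.738)*(0.678) = -0.690052.
  denominator = (1)^2 + (-0.724)^2 + (-0.738)^2 + (0.678)^2 = 2.528504.
  rho(1) = -0.690052 / 2.528504 = -0.2729.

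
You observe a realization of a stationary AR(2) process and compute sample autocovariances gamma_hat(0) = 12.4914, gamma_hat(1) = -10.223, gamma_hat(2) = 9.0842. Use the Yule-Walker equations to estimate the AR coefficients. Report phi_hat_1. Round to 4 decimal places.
\hat\phi_{1} = -0.6760

The Yule-Walker equations for an AR(p) process read, in matrix form,
  Gamma_p phi = r_p,   with   (Gamma_p)_{ij} = gamma(|i - j|),
                       (r_p)_i = gamma(i),   i,j = 1..p.
Substitute the sample gammas (Toeplitz matrix and right-hand side of size 2):
  Gamma_p = [[12.4914, -10.223], [-10.223, 12.4914]]
  r_p     = [-10.223, 9.0842]
Written out:
  12.4914 phi_1 - 10.223 phi_2 = -10.223
  -10.223 phi_1 + 12.4914 phi_2 = 9.0842
Solve by Cramer's rule:
  det = gamma(0)^2 - gamma(1)^2 = (12.4914)^2 - (-10.223)^2 = 156.03507396 - 104.509729 = 51.52534496
  phi_hat_1 = [gamma(1) gamma(0) - gamma(1) gamma(2)] / det = [(-10.223)(12.4914) - (-10.223)(9.0842)] / 51.52534496 = -34.8318056 / 51.52534496 = -0.676
  phi_hat_2 = [gamma(0) gamma(2) - gamma(1)^2] / det = [(12.4914)(9.0842) - (-10.223)^2] / 51.52534496 = 8.96464688 / 51.52534496 = 0.174
So phi_hat = [-0.6760, 0.1740].
Therefore phi_hat_1 = -0.6760.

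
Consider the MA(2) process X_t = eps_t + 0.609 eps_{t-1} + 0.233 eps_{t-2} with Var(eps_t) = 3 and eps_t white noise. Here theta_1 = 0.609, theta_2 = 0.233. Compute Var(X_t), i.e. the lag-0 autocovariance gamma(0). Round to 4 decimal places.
\gamma(0) = 4.2755

For an MA(q) process X_t = eps_t + sum_i theta_i eps_{t-i} with
Var(eps_t) = sigma^2, the variance is
  gamma(0) = sigma^2 * (1 + sum_i theta_i^2).
  sum_i theta_i^2 = (0.609)^2 + (0.233)^2 = 0.370881 + 0.054289 = 0.42517.
  gamma(0) = 3 * (1 + 0.42517) = 3 * 1.42517 = 4.27551, which rounds to 4.2755.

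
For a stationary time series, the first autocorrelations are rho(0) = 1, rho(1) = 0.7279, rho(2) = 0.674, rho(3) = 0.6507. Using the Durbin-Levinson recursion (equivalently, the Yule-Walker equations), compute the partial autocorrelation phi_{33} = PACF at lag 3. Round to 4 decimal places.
\phi_{33} = 0.2050

The PACF at lag k is phi_{kk}, the last component of the solution
to the Yule-Walker system G_k phi = r_k where
  (G_k)_{ij} = rho(|i - j|), (r_k)_i = rho(i), i,j = 1..k.
Equivalently, Durbin-Levinson gives phi_{kk} iteratively:
  phi_{11} = rho(1)
  phi_{kk} = [rho(k) - sum_{j=1..k-1} phi_{k-1,j} rho(k-j)]
            / [1 - sum_{j=1..k-1} phi_{k-1,j} rho(j)],
  phi_{k,j} = phi_{k-1,j} - phi_{kk} phi_{k-1,k-j},  j = 1..k-1.
Step k = 1:
  phi_11 = rho(1) = 0.7279.
Step k = 2:
  phi_22 = [rho(2) - phi_11 rho(1)] / [1 - phi_11 rho(1)] = [0.674 - (0.7279)(0.7279)] / [1 - (0.7279)(0.7279)]
         = 0.14416159 / 0.47016159 = 0.306621.
  Update: phi_21 = phi_11 - phi_22 phi_11 = 0.7279 - (0.306621)(0.7279) = 0.50471.
Step k = 3:
  phi_33 = [rho(3) - phi_21 rho(2) - phi_22 rho(1)] / [1 - phi_21 rho(1) - phi_22 rho(2)]
    numerator   = 0.6507 - (0.50471)(0.674) - (0.306621)(0.7279) = 0.08733556
    denominator = 1 - (0.50471)(0.7279) - (0.306621)(0.674) = 0.42595857
  phi_33 = 0.08733556 / 0.42595857 = 0.205.
Therefore phi_{33} = 0.2050.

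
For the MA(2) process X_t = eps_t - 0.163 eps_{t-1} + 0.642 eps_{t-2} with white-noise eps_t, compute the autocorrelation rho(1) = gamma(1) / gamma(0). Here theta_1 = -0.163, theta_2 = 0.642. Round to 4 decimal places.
\rho(1) = -0.1860

For an MA(q) process with theta_0 = 1, the autocovariance is
  gamma(k) = sigma^2 * sum_{i=0..q-k} theta_i * theta_{i+k},
and rho(k) = gamma(k) / gamma(0). Sigma^2 cancels.
  numerator   = (1)*(-0.163) + (-0.163)*(0.642) = -0.267646.
  denominator = (1)^2 + (-0.163)^2 + (0.642)^2 = 1.438733.
  rho(1) = -0.267646 / 1.438733 = -0.1860.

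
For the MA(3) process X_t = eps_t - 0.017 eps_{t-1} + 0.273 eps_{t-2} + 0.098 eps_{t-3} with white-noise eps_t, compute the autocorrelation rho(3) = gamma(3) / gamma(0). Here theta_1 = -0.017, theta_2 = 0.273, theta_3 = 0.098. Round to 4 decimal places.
\rho(3) = 0.0904

For an MA(q) process with theta_0 = 1, the autocovariance is
  gamma(k) = sigma^2 * sum_{i=0..q-k} theta_i * theta_{i+k},
and rho(k) = gamma(k) / gamma(0). Sigma^2 cancels.
  numerator   = (1)*(0.098) = 0.098.
  denominator = (1)^2 + (-0.017)^2 + (0.273)^2 + (0.098)^2 = 1.084422.
  rho(3) = 0.098 / 1.084422 = 0.0904.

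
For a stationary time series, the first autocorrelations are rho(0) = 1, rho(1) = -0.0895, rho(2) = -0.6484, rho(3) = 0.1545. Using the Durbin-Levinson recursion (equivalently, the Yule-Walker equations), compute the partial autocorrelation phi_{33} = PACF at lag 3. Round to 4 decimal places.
\phi_{33} = -0.0021

The PACF at lag k is phi_{kk}, the last component of the solution
to the Yule-Walker system G_k phi = r_k where
  (G_k)_{ij} = rho(|i - j|), (r_k)_i = rho(i), i,j = 1..k.
Equivalently, Durbin-Levinson gives phi_{kk} iteratively:
  phi_{11} = rho(1)
  phi_{kk} = [rho(k) - sum_{j=1..k-1} phi_{k-1,j} rho(k-j)]
            / [1 - sum_{j=1..k-1} phi_{k-1,j} rho(j)],
  phi_{k,j} = phi_{k-1,j} - phi_{kk} phi_{k-1,k-j},  j = 1..k-1.
Step k = 1:
  phi_11 = rho(1) = -0.0895.
Step k = 2:
  phi_22 = [rho(2) - phi_11 rho(1)] / [1 - phi_11 rho(1)] = [-0.6484 - (-0.0895)(-0.0895)] / [1 - (-0.0895)(-0.0895)]
         = -0.65641025 / 0.99198975 = -0.661711.
  Update: phi_21 = phi_11 - phi_22 phi_11 = -0.0895 - (-0.661711)(-0.0895) = -0.148723.
Step k = 3:
  phi_33 = [rho(3) - phi_21 rho(2) - phi_22 rho(1)] / [1 - phi_21 rho(1) - phi_22 rho(2)]
    numerator   = 0.1545 - (-0.148723)(-0.6484) - (-0.661711)(-0.0895) = -0.00115517
    denominator = 1 - (-0.148723)(-0.0895) - (-0.661711)(-0.6484) = 0.55763605
  phi_33 = -0.00115517 / 0.55763605 = -0.0021.
Therefore phi_{33} = -0.0021.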